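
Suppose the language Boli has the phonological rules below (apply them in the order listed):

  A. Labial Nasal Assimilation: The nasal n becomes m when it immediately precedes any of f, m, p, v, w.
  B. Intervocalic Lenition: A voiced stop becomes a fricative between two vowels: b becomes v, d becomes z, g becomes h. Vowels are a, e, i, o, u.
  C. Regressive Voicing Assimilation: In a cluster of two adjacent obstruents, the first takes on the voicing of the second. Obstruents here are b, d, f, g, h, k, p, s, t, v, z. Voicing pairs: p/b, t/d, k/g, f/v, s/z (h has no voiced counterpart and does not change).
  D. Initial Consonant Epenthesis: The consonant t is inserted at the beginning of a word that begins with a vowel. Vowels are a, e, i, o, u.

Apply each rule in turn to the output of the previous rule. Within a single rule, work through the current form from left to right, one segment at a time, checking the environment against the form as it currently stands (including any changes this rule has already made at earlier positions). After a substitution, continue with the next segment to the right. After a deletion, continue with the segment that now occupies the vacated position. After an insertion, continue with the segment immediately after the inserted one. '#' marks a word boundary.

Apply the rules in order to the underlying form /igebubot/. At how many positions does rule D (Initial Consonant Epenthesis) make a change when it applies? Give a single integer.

A Labial Nasal Assimilation: no change — [igebubot]
B Intervocalic Lenition: [igebubot] → [ihevuvot]
C Regressive Voicing Assimilation: no change — [ihevuvot]
D Initial Consonant Epenthesis: [ihevuvot] → [tihevuvot]
Rule D changed 1 position(s).

1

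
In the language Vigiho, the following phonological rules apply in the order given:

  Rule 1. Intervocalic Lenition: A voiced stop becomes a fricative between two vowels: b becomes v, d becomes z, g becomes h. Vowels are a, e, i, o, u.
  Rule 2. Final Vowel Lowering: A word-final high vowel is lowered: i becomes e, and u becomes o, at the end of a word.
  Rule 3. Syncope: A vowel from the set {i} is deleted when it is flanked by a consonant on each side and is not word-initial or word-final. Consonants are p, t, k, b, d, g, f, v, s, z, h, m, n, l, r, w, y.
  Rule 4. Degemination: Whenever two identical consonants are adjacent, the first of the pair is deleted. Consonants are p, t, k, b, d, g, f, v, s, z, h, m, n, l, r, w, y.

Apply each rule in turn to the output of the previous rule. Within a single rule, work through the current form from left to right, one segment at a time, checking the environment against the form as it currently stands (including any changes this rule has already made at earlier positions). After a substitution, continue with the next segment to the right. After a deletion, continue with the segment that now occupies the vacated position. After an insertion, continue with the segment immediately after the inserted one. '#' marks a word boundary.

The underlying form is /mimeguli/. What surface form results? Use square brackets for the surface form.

Rule 1 Intervocalic Lenition: [mimeguli] → [mimehuli]
Rule 2 Final Vowel Lowering: [mimehuli] → [mimehule]
Rule 3 Syncope: [mimehule] → [mmehule]
Rule 4 Degemination: [mmehule] → [mehule]

[mehule]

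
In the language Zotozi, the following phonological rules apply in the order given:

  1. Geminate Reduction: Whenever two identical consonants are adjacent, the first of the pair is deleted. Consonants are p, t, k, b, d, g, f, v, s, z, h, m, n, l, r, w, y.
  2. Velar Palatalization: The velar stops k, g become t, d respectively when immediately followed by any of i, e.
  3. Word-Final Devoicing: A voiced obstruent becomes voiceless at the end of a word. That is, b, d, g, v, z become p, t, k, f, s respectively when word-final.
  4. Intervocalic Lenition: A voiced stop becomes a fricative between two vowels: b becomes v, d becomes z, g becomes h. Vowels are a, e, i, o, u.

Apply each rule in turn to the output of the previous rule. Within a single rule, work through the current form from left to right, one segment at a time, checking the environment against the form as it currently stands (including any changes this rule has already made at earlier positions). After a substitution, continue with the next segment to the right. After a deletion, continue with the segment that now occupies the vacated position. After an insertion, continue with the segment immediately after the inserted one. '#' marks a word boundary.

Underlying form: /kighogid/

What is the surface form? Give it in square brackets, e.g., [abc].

1 Geminate Reduction: no change — [kighogid]
2 Velar Palatalization: [kighogid] → [tighodid]
3 Word-Final Devoicing: [tighodid] → [tighodit]
4 Intervocalic Lenition: [tighodit] → [tighozit]

[tighozit]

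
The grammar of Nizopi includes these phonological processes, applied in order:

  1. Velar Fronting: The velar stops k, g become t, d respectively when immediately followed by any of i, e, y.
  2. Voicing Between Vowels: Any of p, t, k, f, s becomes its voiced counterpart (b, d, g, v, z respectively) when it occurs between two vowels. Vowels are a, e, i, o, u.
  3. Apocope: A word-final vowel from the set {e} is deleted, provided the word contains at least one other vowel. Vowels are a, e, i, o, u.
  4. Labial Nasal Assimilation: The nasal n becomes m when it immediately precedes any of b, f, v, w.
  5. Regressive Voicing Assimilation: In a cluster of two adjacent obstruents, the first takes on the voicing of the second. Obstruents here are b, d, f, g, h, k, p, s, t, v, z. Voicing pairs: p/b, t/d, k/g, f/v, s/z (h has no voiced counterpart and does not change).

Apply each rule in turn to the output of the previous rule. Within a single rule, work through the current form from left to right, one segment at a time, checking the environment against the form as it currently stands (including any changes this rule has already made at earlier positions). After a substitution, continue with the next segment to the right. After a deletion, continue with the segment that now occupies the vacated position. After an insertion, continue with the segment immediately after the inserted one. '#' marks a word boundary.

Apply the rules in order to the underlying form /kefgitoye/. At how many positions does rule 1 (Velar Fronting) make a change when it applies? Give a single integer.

2

1 Velar Fronting: [kefgitoye] → [tefditoye]
2 Voicing Between Vowels: [tefditoye] → [tefdidoye]
3 Apocope: [tefdidoye] → [tefdidoy]
4 Labial Nasal Assimilation: no change — [tefdidoy]
5 Regressive Voicing Assimilation: [tefdidoy] → [tevdidoy]
Rule 1 changed 2 position(s).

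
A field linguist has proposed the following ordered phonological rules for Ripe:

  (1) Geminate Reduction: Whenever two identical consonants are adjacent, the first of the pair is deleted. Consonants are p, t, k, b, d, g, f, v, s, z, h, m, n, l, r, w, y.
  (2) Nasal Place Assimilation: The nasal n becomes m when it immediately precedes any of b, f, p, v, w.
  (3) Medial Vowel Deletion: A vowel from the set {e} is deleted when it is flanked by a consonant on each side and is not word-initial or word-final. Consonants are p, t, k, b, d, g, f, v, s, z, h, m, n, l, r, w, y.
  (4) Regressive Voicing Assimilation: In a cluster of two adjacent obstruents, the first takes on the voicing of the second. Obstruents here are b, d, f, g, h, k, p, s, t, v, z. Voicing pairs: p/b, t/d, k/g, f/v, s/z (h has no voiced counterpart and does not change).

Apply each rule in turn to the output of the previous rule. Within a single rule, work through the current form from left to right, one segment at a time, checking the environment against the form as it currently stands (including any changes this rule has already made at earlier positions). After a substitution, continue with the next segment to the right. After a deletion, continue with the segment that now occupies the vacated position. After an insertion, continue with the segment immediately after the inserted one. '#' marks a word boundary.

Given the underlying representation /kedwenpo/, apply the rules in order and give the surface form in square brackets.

[gdwmpo]

(1) Geminate Reduction: no change — [kedwenpo]
(2) Nasal Place Assimilation: [kedwenpo] → [kedwempo]
(3) Medial Vowel Deletion: [kedwempo] → [kdwmpo]
(4) Regressive Voicing Assimilation: [kdwmpo] → [gdwmpo]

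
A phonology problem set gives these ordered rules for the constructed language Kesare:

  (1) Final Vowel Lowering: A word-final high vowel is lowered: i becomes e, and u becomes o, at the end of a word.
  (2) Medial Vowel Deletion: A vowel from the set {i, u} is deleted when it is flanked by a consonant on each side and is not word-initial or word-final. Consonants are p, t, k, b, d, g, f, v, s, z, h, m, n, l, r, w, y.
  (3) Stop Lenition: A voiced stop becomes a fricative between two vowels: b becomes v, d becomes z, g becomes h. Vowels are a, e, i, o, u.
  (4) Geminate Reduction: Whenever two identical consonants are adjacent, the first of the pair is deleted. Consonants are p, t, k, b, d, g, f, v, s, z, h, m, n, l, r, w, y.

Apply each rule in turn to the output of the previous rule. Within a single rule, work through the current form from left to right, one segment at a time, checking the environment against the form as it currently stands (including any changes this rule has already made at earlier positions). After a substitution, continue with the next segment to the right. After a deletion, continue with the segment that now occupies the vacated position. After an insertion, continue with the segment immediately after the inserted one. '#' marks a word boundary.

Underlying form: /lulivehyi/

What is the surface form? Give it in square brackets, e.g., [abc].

(1) Final Vowel Lowering: [lulivehyi] → [lulivehye]
(2) Medial Vowel Deletion: [lulivehye] → [llvehye]
(3) Stop Lenition: no change — [llvehye]
(4) Geminate Reduction: [llvehye] → [lvehye]

[lvehye]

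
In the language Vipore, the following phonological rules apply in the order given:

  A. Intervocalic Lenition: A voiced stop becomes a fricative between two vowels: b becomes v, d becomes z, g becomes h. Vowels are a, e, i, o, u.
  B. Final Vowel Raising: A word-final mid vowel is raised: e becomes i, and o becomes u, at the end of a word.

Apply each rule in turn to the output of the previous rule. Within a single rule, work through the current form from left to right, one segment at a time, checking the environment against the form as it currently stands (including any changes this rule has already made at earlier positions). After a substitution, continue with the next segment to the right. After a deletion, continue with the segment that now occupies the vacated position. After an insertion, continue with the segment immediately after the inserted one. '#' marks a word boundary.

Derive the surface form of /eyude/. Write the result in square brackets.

A Intervocalic Lenition: [eyude] → [eyuze]
B Final Vowel Raising: [eyuze] → [eyuzi]

[eyuzi]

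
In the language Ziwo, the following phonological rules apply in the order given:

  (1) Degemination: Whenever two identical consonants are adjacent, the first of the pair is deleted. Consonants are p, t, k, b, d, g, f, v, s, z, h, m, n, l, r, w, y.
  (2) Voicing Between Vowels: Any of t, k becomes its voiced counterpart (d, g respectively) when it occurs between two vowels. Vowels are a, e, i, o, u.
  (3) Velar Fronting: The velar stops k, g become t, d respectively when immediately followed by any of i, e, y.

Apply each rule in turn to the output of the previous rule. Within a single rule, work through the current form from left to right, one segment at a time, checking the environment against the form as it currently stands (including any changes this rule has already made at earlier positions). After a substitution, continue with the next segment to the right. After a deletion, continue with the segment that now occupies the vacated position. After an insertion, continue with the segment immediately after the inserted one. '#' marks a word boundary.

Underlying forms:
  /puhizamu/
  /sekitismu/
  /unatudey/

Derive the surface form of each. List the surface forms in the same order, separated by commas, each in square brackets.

/puhizamu/:
  (1) Degemination: no change — [puhizamu]
  (2) Voicing Between Vowels: no change — [puhizamu]
  (3) Velar Fronting: no change — [puhizamu]
/sekitismu/:
  (1) Degemination: no change — [sekitismu]
  (2) Voicing Between Vowels: [sekitismu] → [segidismu]
  (3) Velar Fronting: [segidismu] → [sedidismu]
/unatudey/:
  (1) Degemination: no change — [unatudey]
  (2) Voicing Between Vowels: [unatudey] → [unadudey]
  (3) Velar Fronting: no change — [unadudey]

[puhizamu], [sedidismu], [unadudey]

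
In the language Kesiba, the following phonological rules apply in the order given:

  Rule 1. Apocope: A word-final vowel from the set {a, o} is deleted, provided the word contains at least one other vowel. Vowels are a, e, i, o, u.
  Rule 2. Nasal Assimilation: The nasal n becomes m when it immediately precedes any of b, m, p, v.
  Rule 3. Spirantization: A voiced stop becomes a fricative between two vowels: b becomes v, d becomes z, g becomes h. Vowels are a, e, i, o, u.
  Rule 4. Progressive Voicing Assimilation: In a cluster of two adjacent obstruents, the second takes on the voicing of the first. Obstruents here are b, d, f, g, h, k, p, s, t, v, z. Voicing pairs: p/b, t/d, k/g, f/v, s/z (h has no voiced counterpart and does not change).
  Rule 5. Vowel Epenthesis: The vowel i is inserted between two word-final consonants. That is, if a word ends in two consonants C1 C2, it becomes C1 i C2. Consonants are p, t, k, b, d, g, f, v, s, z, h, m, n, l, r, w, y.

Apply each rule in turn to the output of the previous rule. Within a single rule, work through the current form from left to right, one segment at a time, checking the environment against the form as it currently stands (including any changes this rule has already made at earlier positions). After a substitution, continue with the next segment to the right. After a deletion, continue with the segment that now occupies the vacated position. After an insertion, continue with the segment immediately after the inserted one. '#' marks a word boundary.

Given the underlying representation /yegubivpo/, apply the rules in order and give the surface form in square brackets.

Rule 1 Apocope: [yegubivpo] → [yegubivp]
Rule 2 Nasal Assimilation: no change — [yegubivp]
Rule 3 Spirantization: [yegubivp] → [yehuvivp]
Rule 4 Progressive Voicing Assimilation: [yehuvivp] → [yehuvivb]
Rule 5 Vowel Epenthesis: [yehuvivb] → [yehuvivib]

[yehuvivib]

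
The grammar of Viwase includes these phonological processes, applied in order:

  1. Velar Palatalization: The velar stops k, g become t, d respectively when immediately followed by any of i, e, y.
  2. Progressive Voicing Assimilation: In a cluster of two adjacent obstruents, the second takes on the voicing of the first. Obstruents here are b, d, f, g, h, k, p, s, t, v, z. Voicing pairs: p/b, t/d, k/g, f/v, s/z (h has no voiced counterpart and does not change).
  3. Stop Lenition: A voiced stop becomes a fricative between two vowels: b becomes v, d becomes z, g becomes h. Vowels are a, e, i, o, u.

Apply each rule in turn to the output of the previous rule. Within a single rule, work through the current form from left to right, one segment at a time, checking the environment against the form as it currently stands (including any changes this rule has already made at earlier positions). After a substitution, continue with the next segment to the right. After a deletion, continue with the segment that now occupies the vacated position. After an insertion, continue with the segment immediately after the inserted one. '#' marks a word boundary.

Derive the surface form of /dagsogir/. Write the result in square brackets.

[dagzozir]

1 Velar Palatalization: [dagsogir] → [dagsodir]
2 Progressive Voicing Assimilation: [dagsodir] → [dagzodir]
3 Stop Lenition: [dagzodir] → [dagzozir]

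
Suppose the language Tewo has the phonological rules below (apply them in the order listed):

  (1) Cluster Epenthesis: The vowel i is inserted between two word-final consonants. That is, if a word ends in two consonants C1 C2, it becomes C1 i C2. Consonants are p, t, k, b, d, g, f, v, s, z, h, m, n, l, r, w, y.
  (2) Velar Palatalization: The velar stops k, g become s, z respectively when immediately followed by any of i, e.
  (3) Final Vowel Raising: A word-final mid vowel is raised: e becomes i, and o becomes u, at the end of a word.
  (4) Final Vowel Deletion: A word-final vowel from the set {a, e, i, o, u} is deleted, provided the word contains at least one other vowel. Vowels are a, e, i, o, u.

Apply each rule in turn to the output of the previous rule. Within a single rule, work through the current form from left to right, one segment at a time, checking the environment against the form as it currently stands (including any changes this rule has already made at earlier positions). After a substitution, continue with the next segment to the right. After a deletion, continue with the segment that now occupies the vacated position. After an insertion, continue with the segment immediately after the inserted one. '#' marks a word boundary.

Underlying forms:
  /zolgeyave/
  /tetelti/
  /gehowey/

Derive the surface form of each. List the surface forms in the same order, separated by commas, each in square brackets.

/zolgeyave/:
  (1) Cluster Epenthesis: no change — [zolgeyave]
  (2) Velar Palatalization: [zolgeyave] → [zolzeyave]
  (3) Final Vowel Raising: [zolzeyave] → [zolzeyavi]
  (4) Final Vowel Deletion: [zolzeyavi] → [zolzeyav]
/tetelti/:
  (1) Cluster Epenthesis: no change — [tetelti]
  (2) Velar Palatalization: no change — [tetelti]
  (3) Final Vowel Raising: no change — [tetelti]
  (4) Final Vowel Deletion: [tetelti] → [tetelt]
/gehowey/:
  (1) Cluster Epenthesis: no change — [gehowey]
  (2) Velar Palatalization: [gehowey] → [zehowey]
  (3) Final Vowel Raising: no change — [zehowey]
  (4) Final Vowel Deletion: no change — [zehowey]

[zolzeyav], [tetelt], [zehowey]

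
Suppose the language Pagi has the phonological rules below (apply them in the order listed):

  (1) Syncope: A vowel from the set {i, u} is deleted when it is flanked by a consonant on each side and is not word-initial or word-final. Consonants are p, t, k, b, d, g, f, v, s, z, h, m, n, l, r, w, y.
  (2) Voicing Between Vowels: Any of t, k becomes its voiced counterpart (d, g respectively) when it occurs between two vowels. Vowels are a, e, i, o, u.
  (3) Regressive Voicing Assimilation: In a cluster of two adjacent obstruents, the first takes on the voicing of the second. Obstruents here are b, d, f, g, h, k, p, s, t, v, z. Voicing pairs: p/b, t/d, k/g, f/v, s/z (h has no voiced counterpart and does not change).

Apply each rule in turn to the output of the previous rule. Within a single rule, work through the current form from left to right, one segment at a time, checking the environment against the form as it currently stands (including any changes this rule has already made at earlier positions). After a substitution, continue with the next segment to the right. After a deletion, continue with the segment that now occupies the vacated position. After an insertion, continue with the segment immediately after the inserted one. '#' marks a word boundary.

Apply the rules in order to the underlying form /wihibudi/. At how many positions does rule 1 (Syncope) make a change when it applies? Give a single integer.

3

(1) Syncope: [wihibudi] → [whbdi]
(2) Voicing Between Vowels: no change — [whbdi]
(3) Regressive Voicing Assimilation: no change — [whbdi]
Rule 1 changed 3 position(s).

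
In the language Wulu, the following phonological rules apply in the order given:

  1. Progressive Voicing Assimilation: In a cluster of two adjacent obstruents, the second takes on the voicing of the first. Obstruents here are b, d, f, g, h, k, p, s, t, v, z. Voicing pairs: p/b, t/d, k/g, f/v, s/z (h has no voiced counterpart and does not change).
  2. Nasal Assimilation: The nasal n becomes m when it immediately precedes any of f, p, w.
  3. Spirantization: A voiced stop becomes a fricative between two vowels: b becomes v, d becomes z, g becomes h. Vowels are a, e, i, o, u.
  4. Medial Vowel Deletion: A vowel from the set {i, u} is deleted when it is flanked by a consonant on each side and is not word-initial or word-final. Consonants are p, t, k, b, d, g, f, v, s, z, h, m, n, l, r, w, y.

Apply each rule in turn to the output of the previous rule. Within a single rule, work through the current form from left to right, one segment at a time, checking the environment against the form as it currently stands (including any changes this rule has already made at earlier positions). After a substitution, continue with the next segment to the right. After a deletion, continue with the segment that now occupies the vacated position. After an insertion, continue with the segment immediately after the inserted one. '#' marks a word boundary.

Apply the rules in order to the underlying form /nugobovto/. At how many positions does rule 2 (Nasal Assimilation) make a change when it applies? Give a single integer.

0

1 Progressive Voicing Assimilation: [nugobovto] → [nugobovdo]
2 Nasal Assimilation: no change — [nugobovdo]
3 Spirantization: [nugobovdo] → [nuhovovdo]
4 Medial Vowel Deletion: [nuhovovdo] → [nhovovdo]
Rule 2 changed 0 position(s).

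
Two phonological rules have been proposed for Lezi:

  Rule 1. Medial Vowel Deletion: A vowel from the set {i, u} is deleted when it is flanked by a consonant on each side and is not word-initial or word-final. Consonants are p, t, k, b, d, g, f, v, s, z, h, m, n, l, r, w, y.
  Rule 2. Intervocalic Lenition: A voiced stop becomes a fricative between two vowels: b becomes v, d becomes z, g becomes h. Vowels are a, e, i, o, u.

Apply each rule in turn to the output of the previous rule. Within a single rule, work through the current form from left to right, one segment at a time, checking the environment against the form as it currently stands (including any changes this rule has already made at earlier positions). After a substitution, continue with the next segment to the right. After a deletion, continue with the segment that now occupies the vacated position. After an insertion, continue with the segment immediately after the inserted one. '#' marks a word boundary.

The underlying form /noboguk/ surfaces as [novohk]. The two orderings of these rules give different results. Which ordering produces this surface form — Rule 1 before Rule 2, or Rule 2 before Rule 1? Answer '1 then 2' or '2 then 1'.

Order 1 then 2:
  1 Medial Vowel Deletion: [noboguk] → [nobogk]
  2 Intervocalic Lenition: [nobogk] → [novogk]
  result: [novogk]
Order 2 then 1:
  2 Intervocalic Lenition: [noboguk] → [novohuk]
  1 Medial Vowel Deletion: [novohuk] → [novohk]
  result: [novohk]

2 then 1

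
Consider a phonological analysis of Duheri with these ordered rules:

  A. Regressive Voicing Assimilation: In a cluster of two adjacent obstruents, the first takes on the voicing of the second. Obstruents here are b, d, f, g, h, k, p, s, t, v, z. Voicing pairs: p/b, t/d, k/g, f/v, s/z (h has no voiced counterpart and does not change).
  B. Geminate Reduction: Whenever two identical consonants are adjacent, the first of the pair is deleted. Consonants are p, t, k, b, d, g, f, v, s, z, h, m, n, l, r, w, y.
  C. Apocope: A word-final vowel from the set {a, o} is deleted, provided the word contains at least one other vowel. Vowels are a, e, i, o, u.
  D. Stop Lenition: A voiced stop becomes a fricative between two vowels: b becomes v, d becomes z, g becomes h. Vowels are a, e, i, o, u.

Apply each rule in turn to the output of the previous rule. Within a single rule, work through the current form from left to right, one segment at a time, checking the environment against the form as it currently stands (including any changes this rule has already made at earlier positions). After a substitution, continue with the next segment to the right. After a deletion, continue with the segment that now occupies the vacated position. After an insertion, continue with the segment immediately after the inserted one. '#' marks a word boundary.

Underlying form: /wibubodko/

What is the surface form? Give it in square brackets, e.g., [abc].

A Regressive Voicing Assimilation: [wibubodko] → [wibubotko]
B Geminate Reduction: no change — [wibubotko]
C Apocope: [wibubotko] → [wibubotk]
D Stop Lenition: [wibubotk] → [wivuvotk]

[wivuvotk]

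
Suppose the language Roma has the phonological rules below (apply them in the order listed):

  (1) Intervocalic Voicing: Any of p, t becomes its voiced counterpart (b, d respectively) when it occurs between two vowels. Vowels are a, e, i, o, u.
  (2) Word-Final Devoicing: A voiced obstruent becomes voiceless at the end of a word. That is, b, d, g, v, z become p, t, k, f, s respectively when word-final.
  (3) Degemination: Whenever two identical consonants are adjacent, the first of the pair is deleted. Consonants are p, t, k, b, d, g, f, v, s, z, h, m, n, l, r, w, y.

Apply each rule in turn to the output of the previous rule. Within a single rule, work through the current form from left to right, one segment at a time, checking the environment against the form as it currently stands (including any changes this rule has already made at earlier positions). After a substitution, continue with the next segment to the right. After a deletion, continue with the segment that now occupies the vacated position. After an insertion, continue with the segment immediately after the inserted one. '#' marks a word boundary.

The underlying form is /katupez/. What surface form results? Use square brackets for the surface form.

(1) Intervocalic Voicing: [katupez] → [kadubez]
(2) Word-Final Devoicing: [kadubez] → [kadubes]
(3) Degemination: no change — [kadubes]

[kadubes]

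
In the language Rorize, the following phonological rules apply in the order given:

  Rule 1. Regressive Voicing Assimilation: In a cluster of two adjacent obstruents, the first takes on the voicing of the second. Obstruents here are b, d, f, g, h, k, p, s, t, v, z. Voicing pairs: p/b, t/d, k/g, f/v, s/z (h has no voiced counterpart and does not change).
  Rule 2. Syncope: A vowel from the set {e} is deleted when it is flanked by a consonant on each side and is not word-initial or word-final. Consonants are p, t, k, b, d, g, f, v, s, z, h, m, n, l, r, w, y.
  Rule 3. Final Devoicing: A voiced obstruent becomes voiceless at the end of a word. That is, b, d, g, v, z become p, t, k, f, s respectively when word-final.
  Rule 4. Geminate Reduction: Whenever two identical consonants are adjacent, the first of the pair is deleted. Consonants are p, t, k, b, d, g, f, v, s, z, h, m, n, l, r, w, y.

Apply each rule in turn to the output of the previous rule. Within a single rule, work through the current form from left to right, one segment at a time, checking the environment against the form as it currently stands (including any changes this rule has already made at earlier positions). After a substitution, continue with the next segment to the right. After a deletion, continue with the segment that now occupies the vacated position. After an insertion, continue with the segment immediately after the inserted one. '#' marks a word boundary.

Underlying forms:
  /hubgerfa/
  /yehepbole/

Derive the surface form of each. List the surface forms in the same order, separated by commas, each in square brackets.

/hubgerfa/:
  Rule 1 Regressive Voicing Assimilation: no change — [hubgerfa]
  Rule 2 Syncope: [hubgerfa] → [hubgrfa]
  Rule 3 Final Devoicing: no change — [hubgrfa]
  Rule 4 Geminate Reduction: no change — [hubgrfa]
/yehepbole/:
  Rule 1 Regressive Voicing Assimilation: [yehepbole] → [yehebbole]
  Rule 2 Syncope: [yehebbole] → [yhbbole]
  Rule 3 Final Devoicing: no change — [yhbbole]
  Rule 4 Geminate Reduction: [yhbbole] → [yhbole]

[hubgrfa], [yhbole]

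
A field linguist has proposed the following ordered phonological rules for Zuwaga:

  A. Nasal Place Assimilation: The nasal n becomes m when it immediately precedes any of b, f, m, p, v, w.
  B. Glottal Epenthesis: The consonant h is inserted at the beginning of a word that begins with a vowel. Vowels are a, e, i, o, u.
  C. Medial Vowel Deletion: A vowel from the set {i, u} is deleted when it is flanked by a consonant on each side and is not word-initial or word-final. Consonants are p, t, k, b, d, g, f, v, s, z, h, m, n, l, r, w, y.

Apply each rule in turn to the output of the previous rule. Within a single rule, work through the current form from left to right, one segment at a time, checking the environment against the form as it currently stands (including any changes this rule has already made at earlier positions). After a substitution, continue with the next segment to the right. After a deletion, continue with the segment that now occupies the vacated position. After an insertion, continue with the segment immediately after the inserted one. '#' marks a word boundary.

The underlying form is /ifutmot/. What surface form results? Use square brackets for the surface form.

A Nasal Place Assimilation: no change — [ifutmot]
B Glottal Epenthesis: [ifutmot] → [hifutmot]
C Medial Vowel Deletion: [hifutmot] → [hftmot]

[hftmot]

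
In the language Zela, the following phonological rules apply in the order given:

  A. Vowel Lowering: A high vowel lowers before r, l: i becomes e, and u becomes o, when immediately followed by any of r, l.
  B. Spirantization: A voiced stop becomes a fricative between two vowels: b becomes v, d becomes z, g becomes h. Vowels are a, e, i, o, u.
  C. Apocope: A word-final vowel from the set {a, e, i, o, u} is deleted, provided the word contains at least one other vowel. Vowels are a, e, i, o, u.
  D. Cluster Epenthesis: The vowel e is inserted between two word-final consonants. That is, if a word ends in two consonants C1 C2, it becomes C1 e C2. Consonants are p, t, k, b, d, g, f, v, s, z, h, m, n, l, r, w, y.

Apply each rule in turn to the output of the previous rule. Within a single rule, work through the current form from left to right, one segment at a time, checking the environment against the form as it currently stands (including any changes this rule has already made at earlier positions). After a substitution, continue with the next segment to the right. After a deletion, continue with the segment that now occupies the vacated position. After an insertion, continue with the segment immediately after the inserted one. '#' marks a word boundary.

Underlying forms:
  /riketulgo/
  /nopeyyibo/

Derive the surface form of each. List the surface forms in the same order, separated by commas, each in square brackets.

/riketulgo/:
  A Vowel Lowering: [riketulgo] → [riketolgo]
  B Spirantization: no change — [riketolgo]
  C Apocope: [riketolgo] → [riketolg]
  D Cluster Epenthesis: [riketolg] → [riketoleg]
/nopeyyibo/:
  A Vowel Lowering: no change — [nopeyyibo]
  B Spirantization: [nopeyyibo] → [nopeyyivo]
  C Apocope: [nopeyyivo] → [nopeyyiv]
  D Cluster Epenthesis: no change — [nopeyyiv]

[riketoleg], [nopeyyiv]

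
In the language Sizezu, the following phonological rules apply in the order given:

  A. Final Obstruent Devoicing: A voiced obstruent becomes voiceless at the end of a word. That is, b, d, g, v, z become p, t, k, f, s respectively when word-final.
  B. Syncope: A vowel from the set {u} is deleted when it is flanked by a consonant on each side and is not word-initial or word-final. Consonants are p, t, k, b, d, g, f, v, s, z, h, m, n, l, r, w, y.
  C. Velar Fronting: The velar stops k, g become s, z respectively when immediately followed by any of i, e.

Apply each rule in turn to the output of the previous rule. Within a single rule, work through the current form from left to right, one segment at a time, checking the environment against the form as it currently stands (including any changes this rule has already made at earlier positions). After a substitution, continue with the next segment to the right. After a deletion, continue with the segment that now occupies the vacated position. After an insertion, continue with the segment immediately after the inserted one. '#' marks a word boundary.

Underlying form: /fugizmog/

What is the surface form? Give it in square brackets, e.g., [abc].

[fzizmok]

A Final Obstruent Devoicing: [fugizmog] → [fugizmok]
B Syncope: [fugizmok] → [fgizmok]
C Velar Fronting: [fgizmok] → [fzizmok]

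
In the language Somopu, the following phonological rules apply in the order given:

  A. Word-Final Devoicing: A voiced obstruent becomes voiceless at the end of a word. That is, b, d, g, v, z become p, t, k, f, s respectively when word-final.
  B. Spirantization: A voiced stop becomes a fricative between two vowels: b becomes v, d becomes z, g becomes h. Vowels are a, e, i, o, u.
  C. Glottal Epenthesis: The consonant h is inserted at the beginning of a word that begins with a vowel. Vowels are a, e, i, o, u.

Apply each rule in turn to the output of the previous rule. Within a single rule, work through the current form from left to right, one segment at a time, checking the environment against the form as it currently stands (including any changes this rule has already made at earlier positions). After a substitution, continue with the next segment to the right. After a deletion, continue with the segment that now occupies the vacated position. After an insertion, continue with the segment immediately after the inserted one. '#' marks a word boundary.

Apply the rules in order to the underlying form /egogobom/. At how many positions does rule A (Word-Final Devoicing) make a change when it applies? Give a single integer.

0

A Word-Final Devoicing: no change — [egogobom]
B Spirantization: [egogobom] → [ehohovom]
C Glottal Epenthesis: [ehohovom] → [hehohovom]
Rule A changed 0 position(s).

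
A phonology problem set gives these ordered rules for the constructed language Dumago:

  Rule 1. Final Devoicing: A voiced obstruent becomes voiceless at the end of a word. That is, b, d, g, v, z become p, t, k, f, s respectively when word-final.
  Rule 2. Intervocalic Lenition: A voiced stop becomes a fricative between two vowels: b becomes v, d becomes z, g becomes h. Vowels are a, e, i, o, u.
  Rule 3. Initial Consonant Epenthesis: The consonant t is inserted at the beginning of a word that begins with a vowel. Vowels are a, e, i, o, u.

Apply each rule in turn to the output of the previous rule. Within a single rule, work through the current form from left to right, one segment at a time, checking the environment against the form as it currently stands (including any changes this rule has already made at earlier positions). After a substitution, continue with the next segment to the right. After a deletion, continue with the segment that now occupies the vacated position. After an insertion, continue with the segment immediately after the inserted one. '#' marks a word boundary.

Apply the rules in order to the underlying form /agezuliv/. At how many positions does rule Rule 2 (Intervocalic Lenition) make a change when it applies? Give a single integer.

Rule 1 Final Devoicing: [agezuliv] → [agezulif]
Rule 2 Intervocalic Lenition: [agezulif] → [ahezulif]
Rule 3 Initial Consonant Epenthesis: [ahezulif] → [tahezulif]
Rule Rule 2 changed 1 position(s).

1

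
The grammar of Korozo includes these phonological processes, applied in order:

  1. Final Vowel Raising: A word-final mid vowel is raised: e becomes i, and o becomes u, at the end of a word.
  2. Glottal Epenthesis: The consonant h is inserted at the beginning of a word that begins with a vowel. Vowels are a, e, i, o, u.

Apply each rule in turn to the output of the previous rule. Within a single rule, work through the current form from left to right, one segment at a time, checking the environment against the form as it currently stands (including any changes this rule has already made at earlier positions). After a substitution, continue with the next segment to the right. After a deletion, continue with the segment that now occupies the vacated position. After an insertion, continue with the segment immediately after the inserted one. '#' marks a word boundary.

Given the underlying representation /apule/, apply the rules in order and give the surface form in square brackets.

[hapuli]

1 Final Vowel Raising: [apule] → [apuli]
2 Glottal Epenthesis: [apuli] → [hapuli]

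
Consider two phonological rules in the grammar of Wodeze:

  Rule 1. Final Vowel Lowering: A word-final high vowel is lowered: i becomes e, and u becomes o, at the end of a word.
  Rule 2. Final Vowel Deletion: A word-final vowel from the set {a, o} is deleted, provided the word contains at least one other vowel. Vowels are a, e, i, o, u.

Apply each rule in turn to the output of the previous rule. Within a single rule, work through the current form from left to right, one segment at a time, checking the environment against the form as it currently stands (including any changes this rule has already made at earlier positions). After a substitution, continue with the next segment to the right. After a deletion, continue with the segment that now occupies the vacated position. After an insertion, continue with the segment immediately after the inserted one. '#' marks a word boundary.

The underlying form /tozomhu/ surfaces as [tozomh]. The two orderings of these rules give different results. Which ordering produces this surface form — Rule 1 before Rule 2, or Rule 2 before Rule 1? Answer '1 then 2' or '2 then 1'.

Order 1 then 2:
  1 Final Vowel Lowering: [tozomhu] → [tozomho]
  2 Final Vowel Deletion: [tozomho] → [tozomh]
  result: [tozomh]
Order 2 then 1:
  2 Final Vowel Deletion: no change — [tozomhu]
  1 Final Vowel Lowering: [tozomhu] → [tozomho]
  result: [tozomho]

1 then 2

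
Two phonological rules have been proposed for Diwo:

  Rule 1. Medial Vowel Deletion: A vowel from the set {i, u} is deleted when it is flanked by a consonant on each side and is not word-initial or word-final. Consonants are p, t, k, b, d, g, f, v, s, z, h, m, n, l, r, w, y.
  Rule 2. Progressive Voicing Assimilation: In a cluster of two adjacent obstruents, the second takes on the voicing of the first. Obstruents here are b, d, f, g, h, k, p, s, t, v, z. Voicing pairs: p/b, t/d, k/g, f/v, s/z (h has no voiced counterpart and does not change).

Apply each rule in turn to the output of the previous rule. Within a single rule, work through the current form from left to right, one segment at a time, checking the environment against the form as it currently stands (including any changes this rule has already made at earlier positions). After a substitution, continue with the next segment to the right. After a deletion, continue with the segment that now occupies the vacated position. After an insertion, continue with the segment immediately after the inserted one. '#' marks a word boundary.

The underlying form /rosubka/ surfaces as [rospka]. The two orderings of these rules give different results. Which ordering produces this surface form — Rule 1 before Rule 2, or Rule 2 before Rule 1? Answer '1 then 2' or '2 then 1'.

1 then 2

Order 1 then 2:
  1 Medial Vowel Deletion: [rosubka] → [rosbka]
  2 Progressive Voicing Assimilation: [rosbka] → [rospka]
  result: [rospka]
Order 2 then 1:
  2 Progressive Voicing Assimilation: [rosubka] → [rosubga]
  1 Medial Vowel Deletion: [rosubga] → [rosbga]
  result: [rosbga]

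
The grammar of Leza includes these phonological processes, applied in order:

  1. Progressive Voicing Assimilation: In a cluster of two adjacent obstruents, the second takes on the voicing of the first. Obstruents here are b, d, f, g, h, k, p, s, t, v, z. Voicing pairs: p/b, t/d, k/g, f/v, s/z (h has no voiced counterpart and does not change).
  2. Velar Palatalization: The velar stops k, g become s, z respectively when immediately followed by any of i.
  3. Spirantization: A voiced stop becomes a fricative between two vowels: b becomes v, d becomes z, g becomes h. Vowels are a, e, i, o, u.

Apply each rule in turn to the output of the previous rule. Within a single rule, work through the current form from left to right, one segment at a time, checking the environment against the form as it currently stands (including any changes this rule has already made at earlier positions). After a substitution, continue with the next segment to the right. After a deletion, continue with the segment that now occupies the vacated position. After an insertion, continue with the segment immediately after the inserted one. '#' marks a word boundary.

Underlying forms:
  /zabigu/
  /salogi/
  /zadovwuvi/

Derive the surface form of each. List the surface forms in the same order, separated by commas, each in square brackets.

/zabigu/:
  1 Progressive Voicing Assimilation: no change — [zabigu]
  2 Velar Palatalization: no change — [zabigu]
  3 Spirantization: [zabigu] → [zavihu]
/salogi/:
  1 Progressive Voicing Assimilation: no change — [salogi]
  2 Velar Palatalization: [salogi] → [salozi]
  3 Spirantization: no change — [salozi]
/zadovwuvi/:
  1 Progressive Voicing Assimilation: no change — [zadovwuvi]
  2 Velar Palatalization: no change — [zadovwuvi]
  3 Spirantization: [zadovwuvi] → [zazovwuvi]

[zavihu], [salozi], [zazovwuvi]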